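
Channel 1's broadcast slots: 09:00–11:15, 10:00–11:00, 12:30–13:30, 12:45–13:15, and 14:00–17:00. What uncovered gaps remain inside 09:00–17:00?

The merged coverage is 09:00–11:15, 12:30–13:30, 14:00–17:00.
Uncovered inside 09:00–17:00: 11:15–12:30, 13:30–14:00.

11:15–12:30, 13:30–14:00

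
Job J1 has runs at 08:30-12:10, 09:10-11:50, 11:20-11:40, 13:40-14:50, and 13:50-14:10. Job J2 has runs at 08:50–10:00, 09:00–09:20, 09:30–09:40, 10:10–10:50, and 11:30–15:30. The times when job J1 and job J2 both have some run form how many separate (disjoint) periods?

Merge the first list: 08:30-12:10, 13:40-14:50.
Merge the second list: 08:50-10:00, 10:10-10:50, 11:30-15:30.
A ∩ B = 08:50-10:00, 10:10-10:50, 11:30-12:10, 13:40-14:50.
That is 4 disjoint pieces.

4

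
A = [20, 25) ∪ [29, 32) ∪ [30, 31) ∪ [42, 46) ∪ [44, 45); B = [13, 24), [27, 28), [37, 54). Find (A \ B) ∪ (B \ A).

First set merges to [20, 25), [29, 32), [42, 46).
A \ B = [24, 25), [29, 32).
B \ A = [13, 20), [27, 28), [37, 42), [46, 54).
Union of the two gives the symmetric difference.

[13, 20) ∪ [24, 25) ∪ [27, 28) ∪ [29, 32) ∪ [37, 42) ∪ [46, 54)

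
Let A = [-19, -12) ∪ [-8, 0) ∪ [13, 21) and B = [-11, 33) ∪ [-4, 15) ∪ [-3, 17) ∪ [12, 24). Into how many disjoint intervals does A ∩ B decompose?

B, merged: [-11, 33).
A ∩ B = [-8, 0), [13, 21).
That is 2 disjoint pieces.

2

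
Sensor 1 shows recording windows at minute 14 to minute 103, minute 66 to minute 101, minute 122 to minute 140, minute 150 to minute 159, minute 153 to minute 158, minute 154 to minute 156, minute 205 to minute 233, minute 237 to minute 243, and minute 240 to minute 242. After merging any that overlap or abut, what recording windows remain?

minute 66 to minute 101 overlaps/touches minute 14 to minute 103 → extend to minute 14 to minute 103.
minute 122 to minute 140 is disjoint → start new block.
minute 150 to minute 159 is disjoint → start new block.
minute 153 to minute 158 overlaps/touches minute 150 to minute 159 → extend to minute 150 to minute 159.
minute 154 to minute 156 overlaps/touches minute 150 to minute 159 → extend to minute 150 to minute 159.
minute 205 to minute 233 is disjoint → start new block.
minute 237 to minute 243 is disjoint → start new block.
minute 240 to minute 242 overlaps/touches minute 237 to minute 243 → extend to minute 237 to minute 243.

minute 14 to minute 103, minute 122 to minute 140, minute 150 to minute 159, minute 205 to minute 233, minute 237 to minute 243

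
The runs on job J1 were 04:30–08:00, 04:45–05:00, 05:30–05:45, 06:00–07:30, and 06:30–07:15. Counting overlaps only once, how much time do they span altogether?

Merged: 04:30–08:00.
Length: 3 h 30 min.

3 h 30 min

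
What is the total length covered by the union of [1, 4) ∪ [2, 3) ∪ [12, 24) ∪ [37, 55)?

33

Merged: [1, 4), [12, 24), [37, 55).
Lengths: 3 + 12 + 18 = 33.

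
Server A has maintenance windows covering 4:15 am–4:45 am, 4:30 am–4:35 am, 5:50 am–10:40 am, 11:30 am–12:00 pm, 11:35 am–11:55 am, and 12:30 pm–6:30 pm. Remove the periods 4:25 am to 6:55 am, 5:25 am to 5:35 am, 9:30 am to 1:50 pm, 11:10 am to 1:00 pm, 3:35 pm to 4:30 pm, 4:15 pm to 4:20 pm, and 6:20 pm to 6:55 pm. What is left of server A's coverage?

4:15 am–4:25 am, 6:55 am–9:30 am, 1:50 pm–3:35 pm, 4:30 pm–6:20 pm

A, merged: 4:15 am–4:45 am, 5:50 am–10:40 am, 11:30 am–12:00 pm, 12:30 pm–6:30 pm.
B, merged: 4:25 am–6:55 am, 9:30 am–1:50 pm, 3:35 pm–4:30 pm, 6:20 pm–6:55 pm.
4:15 am–4:45 am \ B = 4:15 am–4:25 am.
5:50 am–10:40 am \ B = 6:55 am–9:30 am.
11:30 am–12:00 pm: entirely removed.
12:30 pm–6:30 pm \ B = 1:50 pm–3:35 pm, 4:30 pm–6:20 pm.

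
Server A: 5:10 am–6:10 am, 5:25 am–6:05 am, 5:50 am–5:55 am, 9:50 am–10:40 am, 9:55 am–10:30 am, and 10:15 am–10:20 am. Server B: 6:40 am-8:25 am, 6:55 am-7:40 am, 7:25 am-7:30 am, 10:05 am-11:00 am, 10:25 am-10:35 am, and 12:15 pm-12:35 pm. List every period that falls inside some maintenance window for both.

10:05 am–10:40 am

A, merged: 5:10 am–6:10 am, 9:50 am–10:40 am.
B, merged: 6:40 am–8:25 am, 10:05 am–11:00 am, 12:15 pm–12:35 pm.
5:10 am–6:10 am: no overlap with the second set.
9:50 am–10:40 am meets the second set on 10:05 am–10:40 am.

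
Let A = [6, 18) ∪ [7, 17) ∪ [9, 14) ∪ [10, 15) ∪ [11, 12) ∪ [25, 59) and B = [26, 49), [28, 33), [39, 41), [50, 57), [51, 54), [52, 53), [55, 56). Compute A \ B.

[6, 18) ∪ [25, 26) ∪ [49, 50) ∪ [57, 59)

A, merged: [6, 18), [25, 59).
B, merged: [26, 49), [50, 57).
[6, 18) is untouched.
[25, 59) with B removed leaves [25, 26), [49, 50), [57, 59).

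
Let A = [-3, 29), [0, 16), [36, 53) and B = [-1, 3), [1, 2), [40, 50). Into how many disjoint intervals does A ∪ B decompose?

2

Merge the first list: [-3, 29), [36, 53).
Merge the second list: [-1, 3), [40, 50).
A ∪ B = [-3, 29), [36, 53).
That is 2 disjoint pieces.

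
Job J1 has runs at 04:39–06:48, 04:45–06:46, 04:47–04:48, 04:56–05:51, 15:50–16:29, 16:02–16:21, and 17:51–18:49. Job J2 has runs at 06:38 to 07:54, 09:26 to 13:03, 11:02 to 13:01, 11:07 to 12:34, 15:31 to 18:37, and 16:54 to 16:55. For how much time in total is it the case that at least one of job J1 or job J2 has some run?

10 h 10 min

First set merges to 04:39-06:48, 15:50-16:29, 17:51-18:49.
Second set merges to 06:38-07:54, 09:26-13:03, 15:31-18:37.
A ∪ B = 04:39-07:54, 09:26-13:03, 15:31-18:49.
Total: 3 h 15 min + 3 h 37 min + 3 h 18 min = 10 h 10 min.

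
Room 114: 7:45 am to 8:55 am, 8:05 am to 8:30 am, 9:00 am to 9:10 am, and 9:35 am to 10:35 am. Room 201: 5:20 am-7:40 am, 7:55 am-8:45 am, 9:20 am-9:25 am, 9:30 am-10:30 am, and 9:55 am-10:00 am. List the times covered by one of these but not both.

5:20 am–7:40 am, 7:45 am–7:55 am, 8:45 am–8:55 am, 9:00 am–9:10 am, 9:20 am–9:25 am, 9:30 am–9:35 am, 10:30 am–10:35 am

A, merged: 7:45 am–8:55 am, 9:00 am–9:10 am, 9:35 am–10:35 am.
B, merged: 5:20 am–7:40 am, 7:55 am–8:45 am, 9:20 am–9:25 am, 9:30 am–10:30 am.
Only in the first: 7:45 am–7:55 am, 8:45 am–8:55 am, 9:00 am–9:10 am, 10:30 am–10:35 am.
Only in the second: 5:20 am–7:40 am, 9:20 am–9:25 am, 9:30 am–9:35 am.
Together these are the periods covered by exactly one.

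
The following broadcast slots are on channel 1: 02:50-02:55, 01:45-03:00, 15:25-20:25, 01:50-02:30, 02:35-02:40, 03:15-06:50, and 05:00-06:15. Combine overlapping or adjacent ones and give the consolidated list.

01:45–03:00, 03:15–06:50, 15:25–20:25

Sort by start: 01:45–03:00, 01:50–02:30, 02:35–02:40, 02:50–02:55, 03:15–06:50, 05:00–06:15, 15:25–20:25.
01:50–02:30 overlaps/touches 01:45–03:00 → extend to 01:45–03:00.
02:35–02:40 overlaps/touches 01:45–03:00 → extend to 01:45–03:00.
02:50–02:55 overlaps/touches 01:45–03:00 → extend to 01:45–03:00.
03:15–06:50 is disjoint → start new block.
05:00–06:15 overlaps/touches 03:15–06:50 → extend to 03:15–06:50.
15:25–20:25 is disjoint → start new block.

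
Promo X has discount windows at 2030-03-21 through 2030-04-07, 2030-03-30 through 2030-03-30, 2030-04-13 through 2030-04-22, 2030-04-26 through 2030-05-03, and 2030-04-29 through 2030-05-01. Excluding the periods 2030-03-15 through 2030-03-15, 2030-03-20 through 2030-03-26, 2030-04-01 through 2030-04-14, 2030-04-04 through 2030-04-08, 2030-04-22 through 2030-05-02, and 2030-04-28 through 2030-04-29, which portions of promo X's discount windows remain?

2030-03-27 through 2030-03-31, 2030-04-15 through 2030-04-21, 2030-05-03 through 2030-05-03

First set merges to 2030-03-21 through 2030-04-07, 2030-04-13 through 2030-04-22, 2030-04-26 through 2030-05-03.
Second set merges to 2030-03-15 through 2030-03-15, 2030-03-20 through 2030-03-26, 2030-04-01 through 2030-04-14, 2030-04-22 through 2030-05-02.
2030-03-21 through 2030-04-07 minus B → 2030-03-27 through 2030-03-31.
2030-04-13 through 2030-04-22 minus B → 2030-04-15 through 2030-04-21.
2030-04-26 through 2030-05-03 minus B → 2030-05-03 through 2030-05-03.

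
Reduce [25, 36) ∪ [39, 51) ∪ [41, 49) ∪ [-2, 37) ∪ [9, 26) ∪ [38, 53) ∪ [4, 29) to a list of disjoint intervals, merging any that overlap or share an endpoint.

[-2, 37) ∪ [38, 53)

Sort by start: [-2, 37), [4, 29), [9, 26), [25, 36), [38, 53), [39, 51), [41, 49).
[4, 29) overlaps/touches [-2, 37) → extend to [-2, 37).
[9, 26) overlaps/touches [-2, 37) → extend to [-2, 37).
[25, 36) overlaps/touches [-2, 37) → extend to [-2, 37).
[38, 53) is disjoint → start new block.
[39, 51) overlaps/touches [38, 53) → extend to [38, 53).
[41, 49) overlaps/touches [38, 53) → extend to [38, 53).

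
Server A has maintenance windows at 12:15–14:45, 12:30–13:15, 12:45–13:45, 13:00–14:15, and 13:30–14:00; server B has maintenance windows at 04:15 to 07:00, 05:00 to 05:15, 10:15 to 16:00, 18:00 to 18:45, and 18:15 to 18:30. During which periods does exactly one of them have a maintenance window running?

A, merged: 12:15–14:45.
B, merged: 04:15–07:00, 10:15–16:00, 18:00–18:45.
A \ B = none.
B \ A = 04:15–07:00, 10:15–12:15, 14:45–16:00, 18:00–18:45.
Union of the two gives the symmetric difference.

04:15–07:00, 10:15–12:15, 14:45–16:00, 18:00–18:45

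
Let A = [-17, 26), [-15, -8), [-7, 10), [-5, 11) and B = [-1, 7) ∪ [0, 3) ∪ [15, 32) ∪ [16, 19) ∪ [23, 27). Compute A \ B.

[-17, -1) ∪ [7, 15)

Merge the first list: [-17, 26).
Merge the second list: [-1, 7), [15, 32).
[-17, 26) minus B → [-17, -1), [7, 15).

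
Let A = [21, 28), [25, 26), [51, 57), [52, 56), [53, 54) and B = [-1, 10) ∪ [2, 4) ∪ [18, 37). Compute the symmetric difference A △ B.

[-1, 10) ∪ [18, 21) ∪ [28, 37) ∪ [51, 57)

First set merges to [21, 28), [51, 57).
Second set merges to [-1, 10), [18, 37).
Only in the first: [51, 57).
Only in the second: [-1, 10), [18, 21), [28, 37).
Together these are the periods covered by exactly one.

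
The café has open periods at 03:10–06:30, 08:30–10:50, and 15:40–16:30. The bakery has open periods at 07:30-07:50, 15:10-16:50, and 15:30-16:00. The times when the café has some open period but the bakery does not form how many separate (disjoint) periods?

2

Merge the second list: 07:30-07:50, 15:10-16:50.
A \ B = 03:10-06:30, 08:30-10:50.
That is 2 disjoint pieces.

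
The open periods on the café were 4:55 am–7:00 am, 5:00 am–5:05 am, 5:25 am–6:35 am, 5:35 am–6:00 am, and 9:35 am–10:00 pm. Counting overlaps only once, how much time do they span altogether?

14 h 30 min

Merged: 4:55 am–7:00 am, 9:35 am–10:00 pm.
Lengths: 2 h 5 min + 12 h 25 min = 14 h 30 min.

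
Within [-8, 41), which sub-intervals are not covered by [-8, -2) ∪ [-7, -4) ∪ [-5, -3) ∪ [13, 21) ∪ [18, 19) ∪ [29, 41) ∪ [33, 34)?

[-2, 13) ∪ [21, 29)

The merged coverage is [-8, -2), [13, 21), [29, 41).
Complement within [-8, 41): [-2, 13), [21, 29).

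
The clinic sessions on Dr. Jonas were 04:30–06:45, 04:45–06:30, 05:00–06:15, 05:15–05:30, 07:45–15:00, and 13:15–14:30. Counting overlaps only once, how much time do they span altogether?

Merged: 04:30–06:45, 07:45–15:00.
Lengths: 2 h 15 min + 7 h 15 min = 9 h 30 min.

9 h 30 min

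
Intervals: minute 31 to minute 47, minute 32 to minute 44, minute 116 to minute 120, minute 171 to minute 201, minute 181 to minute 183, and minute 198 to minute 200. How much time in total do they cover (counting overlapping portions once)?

Merged: minute 31 to minute 47, minute 116 to minute 120, minute 171 to minute 201.
Lengths: 16 minutes + 4 minutes + 30 minutes = 50 minutes.

50 minutes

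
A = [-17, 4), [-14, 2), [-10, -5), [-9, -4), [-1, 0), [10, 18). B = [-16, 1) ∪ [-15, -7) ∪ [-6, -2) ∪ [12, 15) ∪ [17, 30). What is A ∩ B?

[-16, 1) ∪ [12, 15) ∪ [17, 18)

A, merged: [-17, 4), [10, 18).
B, merged: [-16, 1), [12, 15), [17, 30).
[-17, 4) overlaps B on [-16, 1).
[10, 18) overlaps B on [12, 15), [17, 18).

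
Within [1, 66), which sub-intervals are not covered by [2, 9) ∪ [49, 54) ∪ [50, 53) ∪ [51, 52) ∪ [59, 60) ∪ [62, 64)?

Covered (merged): [2, 9), [49, 54), [59, 60), [62, 64).
Complement within [1, 66): [1, 2), [9, 49), [54, 59), [60, 62), [64, 66).

[1, 2) ∪ [9, 49) ∪ [54, 59) ∪ [60, 62) ∪ [64, 66)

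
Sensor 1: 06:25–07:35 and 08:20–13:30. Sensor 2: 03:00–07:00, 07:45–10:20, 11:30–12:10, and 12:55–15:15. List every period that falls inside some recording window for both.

06:25–07:00, 08:20–10:20, 11:30–12:10, 12:55–13:30

06:25–07:35 meets the second set on 06:25–07:00.
08:20–13:30 meets the second set on 08:20–10:20, 11:30–12:10, 12:55–13:30.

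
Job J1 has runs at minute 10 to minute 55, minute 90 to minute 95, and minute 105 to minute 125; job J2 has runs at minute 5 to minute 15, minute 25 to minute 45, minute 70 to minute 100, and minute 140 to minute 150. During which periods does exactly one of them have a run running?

A \ B = minute 15 to minute 25, minute 45 to minute 55, minute 105 to minute 125.
B \ A = minute 5 to minute 10, minute 70 to minute 90, minute 95 to minute 100, minute 140 to minute 150.
Union of the two gives the symmetric difference.

minute 5 to minute 10, minute 15 to minute 25, minute 45 to minute 55, minute 70 to minute 90, minute 95 to minute 100, minute 105 to minute 125, minute 140 to minute 150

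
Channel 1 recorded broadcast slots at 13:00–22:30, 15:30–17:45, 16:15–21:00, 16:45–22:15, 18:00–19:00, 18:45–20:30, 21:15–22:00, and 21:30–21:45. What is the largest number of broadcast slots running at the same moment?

Walk the sorted start/end points keeping a running depth.
The depth first hits 5 at 18:45.

5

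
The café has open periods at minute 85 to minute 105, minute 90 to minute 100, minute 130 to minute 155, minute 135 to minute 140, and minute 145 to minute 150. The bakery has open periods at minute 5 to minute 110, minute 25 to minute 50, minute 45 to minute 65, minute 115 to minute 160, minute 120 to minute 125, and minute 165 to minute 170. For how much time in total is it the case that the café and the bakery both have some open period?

A, merged: minute 85 to minute 105, minute 130 to minute 155.
B, merged: minute 5 to minute 110, minute 115 to minute 160, minute 165 to minute 170.
A ∩ B = minute 85 to minute 105, minute 130 to minute 155.
Total: 20 minutes + 25 minutes = 45 minutes.

45 minutes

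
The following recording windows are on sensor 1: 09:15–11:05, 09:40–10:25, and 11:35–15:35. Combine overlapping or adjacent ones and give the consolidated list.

09:15–11:05, 11:35–15:35

09:40–10:25 overlaps/touches 09:15–11:05 → extend to 09:15–11:05.
11:35–15:35 is disjoint → start new block.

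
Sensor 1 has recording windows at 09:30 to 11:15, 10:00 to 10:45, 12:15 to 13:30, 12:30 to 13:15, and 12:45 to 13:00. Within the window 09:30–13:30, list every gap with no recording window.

Covered (merged): 09:30-11:15, 12:15-13:30.
Complement within 09:30-13:30: 11:15-12:15.

11:15-12:15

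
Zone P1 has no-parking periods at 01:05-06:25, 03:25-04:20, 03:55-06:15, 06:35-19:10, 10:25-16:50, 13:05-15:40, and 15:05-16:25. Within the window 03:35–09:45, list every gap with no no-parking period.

06:25-06:35

After merging, the occupied span is 01:05-06:25, 06:35-19:10.
Gaps within 03:35-09:45: 06:25-06:35.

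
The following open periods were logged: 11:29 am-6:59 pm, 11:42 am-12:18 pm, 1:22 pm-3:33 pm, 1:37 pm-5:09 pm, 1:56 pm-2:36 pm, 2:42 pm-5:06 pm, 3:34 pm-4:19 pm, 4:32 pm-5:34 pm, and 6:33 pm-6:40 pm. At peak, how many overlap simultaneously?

Walk the sorted start/end points keeping a running depth.
The depth first hits 4 at 1:56 pm.

4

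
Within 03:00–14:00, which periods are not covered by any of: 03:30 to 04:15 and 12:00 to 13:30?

03:00–03:30, 04:15–12:00, 13:30–14:00

After merging, the occupied span is 03:30–04:15, 12:00–13:30.
Gaps within 03:00–14:00: 03:00–03:30, 04:15–12:00, 13:30–14:00.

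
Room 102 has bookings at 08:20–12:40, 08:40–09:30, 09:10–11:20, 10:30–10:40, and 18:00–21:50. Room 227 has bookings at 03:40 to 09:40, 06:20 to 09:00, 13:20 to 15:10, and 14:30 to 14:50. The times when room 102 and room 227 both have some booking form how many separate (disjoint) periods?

A, merged: 08:20–12:40, 18:00–21:50.
B, merged: 03:40–09:40, 13:20–15:10.
A ∩ B = 08:20–09:40.
That is 1 disjoint piece.

1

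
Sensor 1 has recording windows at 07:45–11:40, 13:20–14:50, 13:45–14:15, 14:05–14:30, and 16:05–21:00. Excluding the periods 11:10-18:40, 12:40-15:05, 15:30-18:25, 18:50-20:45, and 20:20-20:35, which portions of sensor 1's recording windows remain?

07:45–11:10, 18:40–18:50, 20:45–21:00

A, merged: 07:45–11:40, 13:20–14:50, 16:05–21:00.
B, merged: 11:10–18:40, 18:50–20:45.
07:45–11:40 with B removed leaves 07:45–11:10.
13:20–14:50 lies entirely inside B → drops out.
16:05–21:00 with B removed leaves 18:40–18:50, 20:45–21:00.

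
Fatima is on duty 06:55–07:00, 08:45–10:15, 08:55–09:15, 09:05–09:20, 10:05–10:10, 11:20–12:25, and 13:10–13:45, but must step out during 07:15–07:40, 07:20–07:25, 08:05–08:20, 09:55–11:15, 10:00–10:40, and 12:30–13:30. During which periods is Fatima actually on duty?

A, merged: 06:55-07:00, 08:45-10:15, 11:20-12:25, 13:10-13:45.
B, merged: 07:15-07:40, 08:05-08:20, 09:55-11:15, 12:30-13:30.
06:55-07:00: no B overlap → unchanged.
08:45-10:15 minus B → 08:45-09:55.
11:20-12:25: no B overlap → unchanged.
13:10-13:45 minus B → 13:30-13:45.

06:55-07:00, 08:45-09:55, 11:20-12:25, 13:30-13:45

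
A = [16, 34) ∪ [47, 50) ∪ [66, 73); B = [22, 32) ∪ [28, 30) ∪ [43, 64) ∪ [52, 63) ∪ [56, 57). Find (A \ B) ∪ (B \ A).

[16, 22) ∪ [32, 34) ∪ [43, 47) ∪ [50, 64) ∪ [66, 73)

Merge the second list: [22, 32), [43, 64).
A \ B = [16, 22), [32, 34), [66, 73).
B \ A = [43, 47), [50, 64).
Union of the two gives the symmetric difference.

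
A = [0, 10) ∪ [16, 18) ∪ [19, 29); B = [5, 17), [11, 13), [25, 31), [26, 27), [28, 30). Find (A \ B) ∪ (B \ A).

[0, 5) ∪ [10, 16) ∪ [17, 18) ∪ [19, 25) ∪ [29, 31)

Second set merges to [5, 17), [25, 31).
Only in the first: [0, 5), [17, 18), [19, 25).
Only in the second: [10, 16), [29, 31).
Together these are the periods covered by exactly one.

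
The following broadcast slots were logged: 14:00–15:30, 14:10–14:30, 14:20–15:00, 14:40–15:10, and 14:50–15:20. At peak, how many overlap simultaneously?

At 14:50, 4 of the intervals are simultaneously active.
No point has more.

4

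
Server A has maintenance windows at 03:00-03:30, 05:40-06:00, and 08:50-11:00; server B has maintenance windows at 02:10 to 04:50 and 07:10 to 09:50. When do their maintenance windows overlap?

03:00–03:30 overlaps B on 03:00–03:30.
05:40–06:00 falls entirely outside B.
08:50–11:00 overlaps B on 08:50–09:50.

03:00–03:30, 08:50–09:50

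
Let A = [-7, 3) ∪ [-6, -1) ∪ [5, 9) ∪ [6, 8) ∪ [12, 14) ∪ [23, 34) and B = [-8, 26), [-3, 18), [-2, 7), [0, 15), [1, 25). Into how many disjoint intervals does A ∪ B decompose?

A, merged: [-7, 3), [5, 9), [12, 14), [23, 34).
B, merged: [-8, 26).
A ∪ B = [-8, 34).
That is 1 disjoint piece.

1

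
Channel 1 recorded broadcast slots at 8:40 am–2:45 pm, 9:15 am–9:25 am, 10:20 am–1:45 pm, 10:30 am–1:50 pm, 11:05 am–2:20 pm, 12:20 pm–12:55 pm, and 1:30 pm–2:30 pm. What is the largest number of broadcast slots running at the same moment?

At 12:20 pm, 5 of the intervals are simultaneously active.
No point has more.

5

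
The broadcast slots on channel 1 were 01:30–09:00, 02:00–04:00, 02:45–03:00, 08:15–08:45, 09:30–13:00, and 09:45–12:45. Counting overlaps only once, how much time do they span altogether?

11 h

Merged: 01:30–09:00, 09:30–13:00.
Lengths: 7 h 30 min + 3 h 30 min = 11 h.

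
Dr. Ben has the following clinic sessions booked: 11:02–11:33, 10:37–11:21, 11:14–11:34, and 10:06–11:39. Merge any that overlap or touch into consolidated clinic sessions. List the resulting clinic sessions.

10:06-11:39

Sort by start: 10:06-11:39, 10:37-11:21, 11:02-11:33, 11:14-11:34.
10:37-11:21 overlaps/touches 10:06-11:39 → extend to 10:06-11:39.
11:02-11:33 overlaps/touches 10:06-11:39 → extend to 10:06-11:39.
11:14-11:34 overlaps/touches 10:06-11:39 → extend to 10:06-11:39.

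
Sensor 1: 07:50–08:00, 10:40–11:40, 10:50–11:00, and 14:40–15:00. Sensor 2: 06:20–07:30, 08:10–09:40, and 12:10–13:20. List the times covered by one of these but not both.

06:20-07:30, 07:50-08:00, 08:10-09:40, 10:40-11:40, 12:10-13:20, 14:40-15:00

A, merged: 07:50-08:00, 10:40-11:40, 14:40-15:00.
A but not B: 07:50-08:00, 10:40-11:40, 14:40-15:00.
B but not A: 06:20-07:30, 08:10-09:40, 12:10-13:20.
Combining gives A △ B.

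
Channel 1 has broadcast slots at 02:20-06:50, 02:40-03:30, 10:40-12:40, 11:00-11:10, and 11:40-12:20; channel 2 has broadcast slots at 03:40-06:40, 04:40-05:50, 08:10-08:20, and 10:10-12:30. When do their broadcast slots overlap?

03:40-06:40, 10:40-12:30

A, merged: 02:20-06:50, 10:40-12:40.
B, merged: 03:40-06:40, 08:10-08:20, 10:10-12:30.
02:20-06:50 overlaps B on 03:40-06:40.
10:40-12:40 overlaps B on 10:40-12:30.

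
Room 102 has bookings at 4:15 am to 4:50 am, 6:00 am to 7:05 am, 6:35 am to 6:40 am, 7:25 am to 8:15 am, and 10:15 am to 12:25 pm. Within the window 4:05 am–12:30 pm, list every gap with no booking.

4:05 am–4:15 am, 4:50 am–6:00 am, 7:05 am–7:25 am, 8:15 am–10:15 am, 12:25 pm–12:30 pm

Covered (merged): 4:15 am–4:50 am, 6:00 am–7:05 am, 7:25 am–8:15 am, 10:15 am–12:25 pm.
Uncovered inside 4:05 am–12:30 pm: 4:05 am–4:15 am, 4:50 am–6:00 am, 7:05 am–7:25 am, 8:15 am–10:15 am, 12:25 pm–12:30 pm.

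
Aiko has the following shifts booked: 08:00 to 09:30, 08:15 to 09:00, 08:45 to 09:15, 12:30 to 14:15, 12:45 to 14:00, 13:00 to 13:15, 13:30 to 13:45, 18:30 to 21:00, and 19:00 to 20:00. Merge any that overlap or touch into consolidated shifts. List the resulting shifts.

08:15–09:00 overlaps/touches 08:00–09:30 → extend to 08:00–09:30.
08:45–09:15 overlaps/touches 08:00–09:30 → extend to 08:00–09:30.
12:30–14:15 is disjoint → start new block.
12:45–14:00 overlaps/touches 12:30–14:15 → extend to 12:30–14:15.
13:00–13:15 overlaps/touches 12:30–14:15 → extend to 12:30–14:15.
13:30–13:45 overlaps/touches 12:30–14:15 → extend to 12:30–14:15.
18:30–21:00 is disjoint → start new block.
19:00–20:00 overlaps/touches 18:30–21:00 → extend to 18:30–21:00.

08:00–09:30, 12:30–14:15, 18:30–21:00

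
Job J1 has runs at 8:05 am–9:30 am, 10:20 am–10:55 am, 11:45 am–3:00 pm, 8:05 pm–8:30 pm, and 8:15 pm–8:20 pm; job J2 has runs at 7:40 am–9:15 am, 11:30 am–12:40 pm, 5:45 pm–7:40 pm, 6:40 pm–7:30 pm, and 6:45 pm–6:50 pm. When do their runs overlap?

A, merged: 8:05 am-9:30 am, 10:20 am-10:55 am, 11:45 am-3:00 pm, 8:05 pm-8:30 pm.
B, merged: 7:40 am-9:15 am, 11:30 am-12:40 pm, 5:45 pm-7:40 pm.
8:05 am-9:30 am ∩ B → 8:05 am-9:15 am.
10:20 am-10:55 am meets no B interval.
11:45 am-3:00 pm ∩ B → 11:45 am-12:40 pm.
8:05 pm-8:30 pm meets no B interval.

8:05 am-9:15 am, 11:45 am-12:40 pm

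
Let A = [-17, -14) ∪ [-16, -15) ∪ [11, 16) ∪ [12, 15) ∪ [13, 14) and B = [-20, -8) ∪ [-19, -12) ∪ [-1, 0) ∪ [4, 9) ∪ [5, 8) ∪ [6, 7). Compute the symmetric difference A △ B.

[-20, -17) ∪ [-14, -8) ∪ [-1, 0) ∪ [4, 9) ∪ [11, 16)

First set merges to [-17, -14), [11, 16).
Second set merges to [-20, -8), [-1, 0), [4, 9).
Only in the first: [11, 16).
Only in the second: [-20, -17), [-14, -8), [-1, 0), [4, 9).
Together these are the periods covered by exactly one.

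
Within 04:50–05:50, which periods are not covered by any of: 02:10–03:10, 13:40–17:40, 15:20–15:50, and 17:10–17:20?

After merging, the occupied span is 02:10–03:10, 13:40–17:40.
Uncovered inside 04:50–05:50: 04:50–05:50.

04:50–05:50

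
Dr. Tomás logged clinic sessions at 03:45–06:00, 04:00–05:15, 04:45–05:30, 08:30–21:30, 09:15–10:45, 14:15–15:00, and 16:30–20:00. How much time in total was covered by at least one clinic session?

Merged: 03:45–06:00, 08:30–21:30.
Lengths: 2 h 15 min + 13 h = 15 h 15 min.

15 h 15 min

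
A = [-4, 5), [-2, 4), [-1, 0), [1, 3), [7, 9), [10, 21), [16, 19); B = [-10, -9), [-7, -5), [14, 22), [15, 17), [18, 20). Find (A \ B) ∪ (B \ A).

[-10, -9) ∪ [-7, -5) ∪ [-4, 5) ∪ [7, 9) ∪ [10, 14) ∪ [21, 22)

First set merges to [-4, 5), [7, 9), [10, 21).
Second set merges to [-10, -9), [-7, -5), [14, 22).
A but not B: [-4, 5), [7, 9), [10, 14).
B but not A: [-10, -9), [-7, -5), [21, 22).
Combining gives A △ B.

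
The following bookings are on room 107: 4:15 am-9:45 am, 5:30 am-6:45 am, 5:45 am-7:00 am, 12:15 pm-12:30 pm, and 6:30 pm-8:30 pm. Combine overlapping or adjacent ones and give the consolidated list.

5:30 am-6:45 am overlaps/touches 4:15 am-9:45 am → extend to 4:15 am-9:45 am.
5:45 am-7:00 am overlaps/touches 4:15 am-9:45 am → extend to 4:15 am-9:45 am.
12:15 pm-12:30 pm is disjoint → start new block.
6:30 pm-8:30 pm is disjoint → start new block.

4:15 am-9:45 am, 12:15 pm-12:30 pm, 6:30 pm-8:30 pm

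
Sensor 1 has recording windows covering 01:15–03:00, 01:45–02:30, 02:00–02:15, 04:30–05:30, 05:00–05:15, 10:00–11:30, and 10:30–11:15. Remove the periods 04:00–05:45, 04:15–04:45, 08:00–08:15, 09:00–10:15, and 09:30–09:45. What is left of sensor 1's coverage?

01:15-03:00, 10:15-11:30

A, merged: 01:15-03:00, 04:30-05:30, 10:00-11:30.
B, merged: 04:00-05:45, 08:00-08:15, 09:00-10:15.
01:15-03:00: nothing removed.
04:30-05:30: entirely removed.
10:00-11:30 \ B = 10:15-11:30.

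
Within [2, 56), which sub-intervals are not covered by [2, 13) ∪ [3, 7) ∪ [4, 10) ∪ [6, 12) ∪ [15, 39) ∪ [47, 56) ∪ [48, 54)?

The merged coverage is [2, 13), [15, 39), [47, 56).
Uncovered inside [2, 56): [13, 15), [39, 47).

[13, 15) ∪ [39, 47)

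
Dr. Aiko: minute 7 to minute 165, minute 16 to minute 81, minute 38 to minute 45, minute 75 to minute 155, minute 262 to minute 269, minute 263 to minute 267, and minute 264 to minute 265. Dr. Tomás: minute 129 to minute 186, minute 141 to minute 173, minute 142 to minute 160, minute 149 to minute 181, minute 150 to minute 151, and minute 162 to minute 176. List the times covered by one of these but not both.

First set merges to minute 7 to minute 165, minute 262 to minute 269.
Second set merges to minute 129 to minute 186.
A \ B = minute 7 to minute 129, minute 262 to minute 269.
B \ A = minute 165 to minute 186.
Union of the two gives the symmetric difference.

minute 7 to minute 129, minute 165 to minute 186, minute 262 to minute 269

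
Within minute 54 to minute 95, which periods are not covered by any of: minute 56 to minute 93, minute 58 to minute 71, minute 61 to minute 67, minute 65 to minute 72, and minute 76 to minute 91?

minute 54 to minute 56, minute 93 to minute 95

Covered (merged): minute 56 to minute 93.
Gaps within minute 54 to minute 95: minute 54 to minute 56, minute 93 to minute 95.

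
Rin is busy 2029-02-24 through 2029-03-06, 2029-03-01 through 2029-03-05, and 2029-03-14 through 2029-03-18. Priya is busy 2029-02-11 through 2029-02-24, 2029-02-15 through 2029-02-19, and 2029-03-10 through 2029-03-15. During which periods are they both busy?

2029-02-24 through 2029-02-24, 2029-03-14 through 2029-03-15

A, merged: 2029-02-24 through 2029-03-06, 2029-03-14 through 2029-03-18.
B, merged: 2029-02-11 through 2029-02-24, 2029-03-10 through 2029-03-15.
2029-02-24 through 2029-03-06 meets the second set on 2029-02-24 through 2029-02-24.
2029-03-14 through 2029-03-18 meets the second set on 2029-03-14 through 2029-03-15.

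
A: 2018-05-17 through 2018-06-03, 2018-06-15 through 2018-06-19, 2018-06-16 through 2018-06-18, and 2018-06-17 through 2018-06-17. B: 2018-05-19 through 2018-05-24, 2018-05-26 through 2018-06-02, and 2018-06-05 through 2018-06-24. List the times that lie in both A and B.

Merge the first list: 2018-05-17 through 2018-06-03, 2018-06-15 through 2018-06-19.
2018-05-17 through 2018-06-03 ∩ B → 2018-05-19 through 2018-05-24, 2018-05-26 through 2018-06-02.
2018-06-15 through 2018-06-19 ∩ B → 2018-06-15 through 2018-06-19.

2018-05-19 through 2018-05-24, 2018-05-26 through 2018-06-02, 2018-06-15 through 2018-06-19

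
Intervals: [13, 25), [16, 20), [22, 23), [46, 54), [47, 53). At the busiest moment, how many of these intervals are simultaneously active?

2

Walk the sorted start/end points keeping a running depth.
The depth first hits 2 at 16.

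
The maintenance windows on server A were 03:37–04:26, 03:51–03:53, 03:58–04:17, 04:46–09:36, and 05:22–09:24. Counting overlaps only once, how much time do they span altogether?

5 h 39 min

Merged: 03:37–04:26, 04:46–09:36.
Lengths: 49 min + 4 h 50 min = 5 h 39 min.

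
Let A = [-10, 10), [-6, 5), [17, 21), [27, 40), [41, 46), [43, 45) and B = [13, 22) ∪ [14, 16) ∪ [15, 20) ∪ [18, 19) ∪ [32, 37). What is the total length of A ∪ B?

47

First set merges to [-10, 10), [17, 21), [27, 40), [41, 46).
Second set merges to [13, 22), [32, 37).
A ∪ B = [-10, 10), [13, 22), [27, 40), [41, 46).
Total: 20 + 9 + 13 + 5 = 47.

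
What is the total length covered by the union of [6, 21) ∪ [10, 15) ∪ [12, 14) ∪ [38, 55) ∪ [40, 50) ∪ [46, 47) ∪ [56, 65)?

Merged: [6, 21), [38, 55), [56, 65).
Lengths: 15 + 17 + 9 = 41.

41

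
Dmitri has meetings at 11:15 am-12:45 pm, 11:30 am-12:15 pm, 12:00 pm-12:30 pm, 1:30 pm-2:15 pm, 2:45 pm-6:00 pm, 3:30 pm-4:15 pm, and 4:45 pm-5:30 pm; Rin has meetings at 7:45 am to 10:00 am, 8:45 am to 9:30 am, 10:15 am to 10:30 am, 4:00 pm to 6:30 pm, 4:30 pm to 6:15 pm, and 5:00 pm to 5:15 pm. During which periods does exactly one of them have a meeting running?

7:45 am–10:00 am, 10:15 am–10:30 am, 11:15 am–12:45 pm, 1:30 pm–2:15 pm, 2:45 pm–4:00 pm, 6:00 pm–6:30 pm

First set merges to 11:15 am–12:45 pm, 1:30 pm–2:15 pm, 2:45 pm–6:00 pm.
Second set merges to 7:45 am–10:00 am, 10:15 am–10:30 am, 4:00 pm–6:30 pm.
A but not B: 11:15 am–12:45 pm, 1:30 pm–2:15 pm, 2:45 pm–4:00 pm.
B but not A: 7:45 am–10:00 am, 10:15 am–10:30 am, 6:00 pm–6:30 pm.
Combining gives A △ B.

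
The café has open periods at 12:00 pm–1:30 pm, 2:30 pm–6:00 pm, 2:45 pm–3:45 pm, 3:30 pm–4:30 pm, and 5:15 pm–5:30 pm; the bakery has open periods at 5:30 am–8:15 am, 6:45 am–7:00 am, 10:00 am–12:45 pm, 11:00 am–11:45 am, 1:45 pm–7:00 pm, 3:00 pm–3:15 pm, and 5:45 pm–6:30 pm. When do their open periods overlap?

12:00 pm-12:45 pm, 2:30 pm-6:00 pm

Merge the first list: 12:00 pm-1:30 pm, 2:30 pm-6:00 pm.
Merge the second list: 5:30 am-8:15 am, 10:00 am-12:45 pm, 1:45 pm-7:00 pm.
12:00 pm-1:30 pm meets the second set on 12:00 pm-12:45 pm.
2:30 pm-6:00 pm meets the second set on 2:30 pm-6:00 pm.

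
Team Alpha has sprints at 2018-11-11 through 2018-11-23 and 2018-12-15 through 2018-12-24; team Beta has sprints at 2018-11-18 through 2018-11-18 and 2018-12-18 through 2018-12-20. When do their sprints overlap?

2018-11-11 through 2018-11-23 overlaps B on 2018-11-18 through 2018-11-18.
2018-12-15 through 2018-12-24 overlaps B on 2018-12-18 through 2018-12-20.

2018-11-18 through 2018-11-18, 2018-12-18 through 2018-12-20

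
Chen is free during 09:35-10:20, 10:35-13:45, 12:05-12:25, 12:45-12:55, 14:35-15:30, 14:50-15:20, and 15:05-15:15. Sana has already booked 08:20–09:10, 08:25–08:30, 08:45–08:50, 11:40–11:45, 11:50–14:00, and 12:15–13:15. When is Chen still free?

09:35–10:20, 10:35–11:40, 11:45–11:50, 14:35–15:30

A, merged: 09:35–10:20, 10:35–13:45, 14:35–15:30.
B, merged: 08:20–09:10, 11:40–11:45, 11:50–14:00.
09:35–10:20: no B overlap → unchanged.
10:35–13:45 minus B → 10:35–11:40, 11:45–11:50.
14:35–15:30: no B overlap → unchanged.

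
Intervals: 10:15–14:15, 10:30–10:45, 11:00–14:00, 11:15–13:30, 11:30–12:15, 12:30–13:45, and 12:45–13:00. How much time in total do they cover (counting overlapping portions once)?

Merged: 10:15-14:15.
Length: 4 h.

4 h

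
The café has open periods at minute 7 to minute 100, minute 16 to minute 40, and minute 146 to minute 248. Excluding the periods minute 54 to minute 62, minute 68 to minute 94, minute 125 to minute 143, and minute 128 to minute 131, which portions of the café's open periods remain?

A, merged: minute 7 to minute 100, minute 146 to minute 248.
B, merged: minute 54 to minute 62, minute 68 to minute 94, minute 125 to minute 143.
minute 7 to minute 100 \ B = minute 7 to minute 54, minute 62 to minute 68, minute 94 to minute 100.
minute 146 to minute 248: nothing removed.

minute 7 to minute 54, minute 62 to minute 68, minute 94 to minute 100, minute 146 to minute 248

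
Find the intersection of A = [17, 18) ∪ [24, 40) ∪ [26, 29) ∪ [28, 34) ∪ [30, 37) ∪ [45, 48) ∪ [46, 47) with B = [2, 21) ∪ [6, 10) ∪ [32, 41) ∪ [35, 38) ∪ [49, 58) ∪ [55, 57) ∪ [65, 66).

[17, 18) ∪ [32, 40)

First set merges to [17, 18), [24, 40), [45, 48).
Second set merges to [2, 21), [32, 41), [49, 58), [65, 66).
[17, 18) overlaps B on [17, 18).
[24, 40) overlaps B on [32, 40).
[45, 48) falls entirely outside B.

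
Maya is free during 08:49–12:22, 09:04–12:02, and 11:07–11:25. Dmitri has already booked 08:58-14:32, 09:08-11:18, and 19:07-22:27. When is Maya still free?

A, merged: 08:49–12:22.
B, merged: 08:58–14:32, 19:07–22:27.
08:49–12:22 with B removed leaves 08:49–08:58.

08:49–08:58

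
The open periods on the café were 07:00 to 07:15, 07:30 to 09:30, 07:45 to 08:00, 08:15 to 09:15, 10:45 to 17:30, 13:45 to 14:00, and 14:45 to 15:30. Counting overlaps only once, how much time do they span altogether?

9 h

Merged: 07:00-07:15, 07:30-09:30, 10:45-17:30.
Lengths: 15 min + 2 h + 6 h 45 min = 9 h.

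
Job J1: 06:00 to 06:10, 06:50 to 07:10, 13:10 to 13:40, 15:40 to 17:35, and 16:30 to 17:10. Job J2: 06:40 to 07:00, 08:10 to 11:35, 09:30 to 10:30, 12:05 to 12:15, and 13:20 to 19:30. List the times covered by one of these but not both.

06:00–06:10, 06:40–06:50, 07:00–07:10, 08:10–11:35, 12:05–12:15, 13:10–13:20, 13:40–15:40, 17:35–19:30

First set merges to 06:00–06:10, 06:50–07:10, 13:10–13:40, 15:40–17:35.
Second set merges to 06:40–07:00, 08:10–11:35, 12:05–12:15, 13:20–19:30.
A \ B = 06:00–06:10, 07:00–07:10, 13:10–13:20.
B \ A = 06:40–06:50, 08:10–11:35, 12:05–12:15, 13:40–15:40, 17:35–19:30.
Union of the two gives the symmetric difference.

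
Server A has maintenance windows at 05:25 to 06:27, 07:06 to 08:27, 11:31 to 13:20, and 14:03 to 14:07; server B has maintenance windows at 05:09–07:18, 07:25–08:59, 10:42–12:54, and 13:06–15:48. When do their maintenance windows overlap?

05:25–06:27, 07:06–07:18, 07:25–08:27, 11:31–12:54, 13:06–13:20, 14:03–14:07

05:25–06:27 ∩ B → 05:25–06:27.
07:06–08:27 ∩ B → 07:06–07:18, 07:25–08:27.
11:31–13:20 ∩ B → 11:31–12:54, 13:06–13:20.
14:03–14:07 ∩ B → 14:03–14:07.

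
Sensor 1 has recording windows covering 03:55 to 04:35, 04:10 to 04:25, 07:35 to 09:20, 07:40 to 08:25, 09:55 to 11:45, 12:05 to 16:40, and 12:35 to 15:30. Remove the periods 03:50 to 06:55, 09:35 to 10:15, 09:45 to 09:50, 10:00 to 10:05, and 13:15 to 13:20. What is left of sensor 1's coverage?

A, merged: 03:55–04:35, 07:35–09:20, 09:55–11:45, 12:05–16:40.
B, merged: 03:50–06:55, 09:35–10:15, 13:15–13:20.
03:55–04:35 lies entirely inside B → drops out.
07:35–09:20 is untouched.
09:55–11:45 with B removed leaves 10:15–11:45.
12:05–16:40 with B removed leaves 12:05–13:15, 13:20–16:40.

07:35–09:20, 10:15–11:45, 12:05–13:15, 13:20–16:40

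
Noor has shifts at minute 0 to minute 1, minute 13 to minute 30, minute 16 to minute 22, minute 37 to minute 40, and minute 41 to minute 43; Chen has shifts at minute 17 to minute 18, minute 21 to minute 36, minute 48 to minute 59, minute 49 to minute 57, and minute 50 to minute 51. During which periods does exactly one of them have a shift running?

A, merged: minute 0 to minute 1, minute 13 to minute 30, minute 37 to minute 40, minute 41 to minute 43.
B, merged: minute 17 to minute 18, minute 21 to minute 36, minute 48 to minute 59.
A but not B: minute 0 to minute 1, minute 13 to minute 17, minute 18 to minute 21, minute 37 to minute 40, minute 41 to minute 43.
B but not A: minute 30 to minute 36, minute 48 to minute 59.
Combining gives A △ B.

minute 0 to minute 1, minute 13 to minute 17, minute 18 to minute 21, minute 30 to minute 36, minute 37 to minute 40, minute 41 to minute 43, minute 48 to minute 59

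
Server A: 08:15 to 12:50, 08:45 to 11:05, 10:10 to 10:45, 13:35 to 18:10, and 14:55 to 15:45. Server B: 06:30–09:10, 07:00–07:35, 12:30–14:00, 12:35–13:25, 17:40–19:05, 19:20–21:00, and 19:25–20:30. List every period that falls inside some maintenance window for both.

Merge the first list: 08:15-12:50, 13:35-18:10.
Merge the second list: 06:30-09:10, 12:30-14:00, 17:40-19:05, 19:20-21:00.
08:15-12:50 ∩ B → 08:15-09:10, 12:30-12:50.
13:35-18:10 ∩ B → 13:35-14:00, 17:40-18:10.

08:15-09:10, 12:30-12:50, 13:35-14:00, 17:40-18:10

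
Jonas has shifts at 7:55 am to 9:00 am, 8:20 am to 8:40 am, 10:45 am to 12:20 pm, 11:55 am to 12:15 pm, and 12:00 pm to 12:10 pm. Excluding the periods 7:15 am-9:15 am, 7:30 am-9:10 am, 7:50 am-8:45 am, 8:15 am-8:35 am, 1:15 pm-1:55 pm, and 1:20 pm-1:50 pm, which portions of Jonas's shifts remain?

A, merged: 7:55 am–9:00 am, 10:45 am–12:20 pm.
B, merged: 7:15 am–9:15 am, 1:15 pm–1:55 pm.
7:55 am–9:00 am lies entirely inside B → drops out.
10:45 am–12:20 pm is untouched.

10:45 am–12:20 pm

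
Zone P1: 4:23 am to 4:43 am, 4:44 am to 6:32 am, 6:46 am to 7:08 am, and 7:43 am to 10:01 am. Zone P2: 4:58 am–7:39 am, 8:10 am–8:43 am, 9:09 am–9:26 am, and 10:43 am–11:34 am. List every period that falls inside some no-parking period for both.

4:23 am-4:43 am: no overlap with the second set.
4:44 am-6:32 am meets the second set on 4:58 am-6:32 am.
6:46 am-7:08 am meets the second set on 6:46 am-7:08 am.
7:43 am-10:01 am meets the second set on 8:10 am-8:43 am, 9:09 am-9:26 am.

4:58 am-6:32 am, 6:46 am-7:08 am, 8:10 am-8:43 am, 9:09 am-9:26 am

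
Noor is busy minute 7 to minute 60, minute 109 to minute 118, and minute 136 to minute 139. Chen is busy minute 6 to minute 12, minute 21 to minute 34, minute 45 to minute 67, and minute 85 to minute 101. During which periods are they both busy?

minute 7 to minute 12, minute 21 to minute 34, minute 45 to minute 60

minute 7 to minute 60 overlaps B on minute 7 to minute 12, minute 21 to minute 34, minute 45 to minute 60.
minute 109 to minute 118 falls entirely outside B.
minute 136 to minute 139 falls entirely outside B.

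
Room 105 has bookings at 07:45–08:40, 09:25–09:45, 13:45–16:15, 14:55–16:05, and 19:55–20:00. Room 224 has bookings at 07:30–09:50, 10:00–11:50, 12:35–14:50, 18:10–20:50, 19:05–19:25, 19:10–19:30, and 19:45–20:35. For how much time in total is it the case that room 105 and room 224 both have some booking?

2 h 25 min

Merge the first list: 07:45–08:40, 09:25–09:45, 13:45–16:15, 19:55–20:00.
Merge the second list: 07:30–09:50, 10:00–11:50, 12:35–14:50, 18:10–20:50.
A ∩ B = 07:45–08:40, 09:25–09:45, 13:45–14:50, 19:55–20:00.
Total: 55 min + 20 min + 1 h 5 min + 5 min = 2 h 25 min.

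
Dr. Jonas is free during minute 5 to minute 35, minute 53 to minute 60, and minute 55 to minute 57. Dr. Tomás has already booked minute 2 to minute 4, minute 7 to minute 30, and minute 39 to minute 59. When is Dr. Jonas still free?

minute 5 to minute 7, minute 30 to minute 35, minute 59 to minute 60

First set merges to minute 5 to minute 35, minute 53 to minute 60.
minute 5 to minute 35 \ B = minute 5 to minute 7, minute 30 to minute 35.
minute 53 to minute 60 \ B = minute 59 to minute 60.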